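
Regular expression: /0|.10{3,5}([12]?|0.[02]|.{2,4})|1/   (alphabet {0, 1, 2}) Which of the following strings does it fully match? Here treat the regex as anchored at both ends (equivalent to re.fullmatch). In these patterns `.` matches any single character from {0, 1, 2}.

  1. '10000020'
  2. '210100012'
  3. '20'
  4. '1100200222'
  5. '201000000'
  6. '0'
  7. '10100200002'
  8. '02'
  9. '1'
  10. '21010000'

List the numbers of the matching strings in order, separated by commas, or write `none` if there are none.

6, 9

1 → no match
2 → no match
3 → no match
4 → no match
5 → no match
6 → match
7 → no match
8 → no match
9 → match
10 → no match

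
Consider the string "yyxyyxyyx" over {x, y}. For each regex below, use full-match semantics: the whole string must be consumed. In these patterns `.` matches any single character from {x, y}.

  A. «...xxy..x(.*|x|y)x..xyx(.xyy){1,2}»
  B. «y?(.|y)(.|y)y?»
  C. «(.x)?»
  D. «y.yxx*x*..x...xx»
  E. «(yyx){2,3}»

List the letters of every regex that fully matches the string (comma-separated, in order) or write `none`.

E

A → no match — must end with "xyy"
B → no match
C → no match
D → no match — must end with "xx"
E → match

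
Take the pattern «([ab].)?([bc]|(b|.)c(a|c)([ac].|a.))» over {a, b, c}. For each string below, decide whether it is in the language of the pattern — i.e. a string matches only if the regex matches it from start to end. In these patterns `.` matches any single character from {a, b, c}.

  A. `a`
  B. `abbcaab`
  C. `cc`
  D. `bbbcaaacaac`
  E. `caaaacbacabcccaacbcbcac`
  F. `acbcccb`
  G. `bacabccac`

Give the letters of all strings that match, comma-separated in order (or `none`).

B, F

A → no match
B → match
C → no match
D → no match
E → no match
F → match
G → no match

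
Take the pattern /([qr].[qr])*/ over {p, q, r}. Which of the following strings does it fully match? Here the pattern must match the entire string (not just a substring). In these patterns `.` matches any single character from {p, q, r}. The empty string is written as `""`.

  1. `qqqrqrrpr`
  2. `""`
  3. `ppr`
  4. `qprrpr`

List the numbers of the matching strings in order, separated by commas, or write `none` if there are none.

1 → match
2 → match
3 → no match
4 → match

1, 2, 4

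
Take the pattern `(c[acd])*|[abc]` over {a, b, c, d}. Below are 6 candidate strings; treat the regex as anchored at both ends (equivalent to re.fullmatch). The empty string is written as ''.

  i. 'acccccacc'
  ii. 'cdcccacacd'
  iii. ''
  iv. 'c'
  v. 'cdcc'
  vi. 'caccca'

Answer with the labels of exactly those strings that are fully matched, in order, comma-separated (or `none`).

ii, iii, iv, v, vi

i → no match
ii → match
iii → match
iv → match
v → match
vi → match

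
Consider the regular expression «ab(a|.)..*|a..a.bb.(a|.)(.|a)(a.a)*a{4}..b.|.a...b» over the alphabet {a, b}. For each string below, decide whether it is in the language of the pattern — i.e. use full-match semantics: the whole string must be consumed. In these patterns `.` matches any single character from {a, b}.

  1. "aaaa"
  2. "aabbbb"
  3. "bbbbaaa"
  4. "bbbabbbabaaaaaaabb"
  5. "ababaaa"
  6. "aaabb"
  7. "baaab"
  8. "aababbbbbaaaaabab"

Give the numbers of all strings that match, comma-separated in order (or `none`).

2, 5

1 → no match
2 → match
3 → no match
4 → no match
5 → match
6 → no match
7 → no match
8 → no match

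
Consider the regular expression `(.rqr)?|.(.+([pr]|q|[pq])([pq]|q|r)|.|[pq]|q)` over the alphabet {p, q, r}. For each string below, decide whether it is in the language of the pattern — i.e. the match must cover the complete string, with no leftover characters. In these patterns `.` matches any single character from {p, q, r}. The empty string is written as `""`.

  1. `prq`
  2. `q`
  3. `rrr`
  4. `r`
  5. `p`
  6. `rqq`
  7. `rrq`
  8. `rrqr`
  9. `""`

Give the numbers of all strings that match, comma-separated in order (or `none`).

8, 9

1 → no match
2 → no match
3 → no match
4 → no match
5 → no match
6 → no match
7 → no match
8 → match
9 → match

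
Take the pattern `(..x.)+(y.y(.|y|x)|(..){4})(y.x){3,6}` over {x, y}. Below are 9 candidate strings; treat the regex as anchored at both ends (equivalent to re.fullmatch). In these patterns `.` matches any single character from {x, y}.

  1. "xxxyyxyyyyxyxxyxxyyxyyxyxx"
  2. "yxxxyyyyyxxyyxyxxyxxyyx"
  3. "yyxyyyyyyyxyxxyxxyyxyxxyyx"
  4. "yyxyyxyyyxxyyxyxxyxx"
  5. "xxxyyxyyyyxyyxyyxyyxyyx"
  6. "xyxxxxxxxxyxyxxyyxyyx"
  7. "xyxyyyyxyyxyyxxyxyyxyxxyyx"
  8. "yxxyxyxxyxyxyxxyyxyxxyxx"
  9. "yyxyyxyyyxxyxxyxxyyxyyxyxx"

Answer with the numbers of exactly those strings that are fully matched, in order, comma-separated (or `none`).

1 → match
2 → match
3 → match
4 → match
5 → match
6 → match
7 → no match
8 → match
9 → match

1, 2, 3, 4, 5, 6, 8, 9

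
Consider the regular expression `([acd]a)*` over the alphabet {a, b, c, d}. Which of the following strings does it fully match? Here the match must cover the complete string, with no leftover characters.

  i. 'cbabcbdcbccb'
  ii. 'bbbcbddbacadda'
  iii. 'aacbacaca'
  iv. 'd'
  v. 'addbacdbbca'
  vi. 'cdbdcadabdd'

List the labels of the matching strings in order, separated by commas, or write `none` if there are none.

i. 'cbabcbdcbccb' → no match
ii → no match
iii. 'aacbacaca' → no match
iv. 'd' → no match
v. 'addbacdbbca' → no match
vi. 'cdbdcadabdd' → no match

none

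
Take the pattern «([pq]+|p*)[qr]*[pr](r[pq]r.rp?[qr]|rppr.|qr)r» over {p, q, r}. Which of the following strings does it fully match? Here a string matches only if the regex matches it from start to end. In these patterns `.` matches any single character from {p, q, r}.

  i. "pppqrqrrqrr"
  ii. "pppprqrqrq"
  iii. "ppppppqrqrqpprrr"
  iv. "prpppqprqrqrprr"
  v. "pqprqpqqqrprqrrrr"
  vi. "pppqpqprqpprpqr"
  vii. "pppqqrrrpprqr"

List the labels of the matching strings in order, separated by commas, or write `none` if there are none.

i → match
ii → no match — must end with "r"
iii → no match
iv → no match
v → no match
vi → no match
vii → match

i, vii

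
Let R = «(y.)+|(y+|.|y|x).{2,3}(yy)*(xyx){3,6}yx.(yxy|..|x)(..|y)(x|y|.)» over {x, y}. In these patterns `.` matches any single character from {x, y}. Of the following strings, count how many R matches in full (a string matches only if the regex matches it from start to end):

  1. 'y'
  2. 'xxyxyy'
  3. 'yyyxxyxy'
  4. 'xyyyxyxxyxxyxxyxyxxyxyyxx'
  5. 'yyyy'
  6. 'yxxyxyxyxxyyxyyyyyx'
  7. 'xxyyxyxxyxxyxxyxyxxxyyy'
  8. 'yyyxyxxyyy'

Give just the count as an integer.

3

1. 'y' → no match
2. 'xxyxyy' → no match
3. 'yyyxxyxy' → no match
4 → match
5. 'yyyy' → match
6 → no match
7 → match
8. 'yyyxyxxyyy' → no match
Total matched: 3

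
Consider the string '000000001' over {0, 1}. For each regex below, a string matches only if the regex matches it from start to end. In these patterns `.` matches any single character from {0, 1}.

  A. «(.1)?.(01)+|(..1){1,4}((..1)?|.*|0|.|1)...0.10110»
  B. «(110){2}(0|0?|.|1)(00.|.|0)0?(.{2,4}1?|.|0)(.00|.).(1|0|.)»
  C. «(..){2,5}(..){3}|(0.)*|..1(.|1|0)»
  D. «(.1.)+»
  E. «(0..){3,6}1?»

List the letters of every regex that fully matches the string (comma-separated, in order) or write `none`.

A → no match
B → no match — must start with '110'
C → no match
D → no match
E → match

E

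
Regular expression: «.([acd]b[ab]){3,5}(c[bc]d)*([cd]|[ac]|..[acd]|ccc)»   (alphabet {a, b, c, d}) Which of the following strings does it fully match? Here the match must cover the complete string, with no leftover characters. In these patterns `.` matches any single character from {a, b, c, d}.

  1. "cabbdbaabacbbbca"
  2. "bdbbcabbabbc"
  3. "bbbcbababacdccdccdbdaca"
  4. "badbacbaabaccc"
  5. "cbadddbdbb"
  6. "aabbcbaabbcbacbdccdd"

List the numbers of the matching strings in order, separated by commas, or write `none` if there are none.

1 → match
2 → no match
3 → no match
4 → no match
5 → no match
6 → match

1, 6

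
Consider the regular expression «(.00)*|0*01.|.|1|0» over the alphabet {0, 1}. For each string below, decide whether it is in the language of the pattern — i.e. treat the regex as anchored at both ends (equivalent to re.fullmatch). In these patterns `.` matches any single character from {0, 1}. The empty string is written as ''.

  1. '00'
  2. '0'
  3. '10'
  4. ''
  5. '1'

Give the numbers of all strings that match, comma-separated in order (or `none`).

1 → no match
2 → match
3 → no match
4 → match
5 → match

2, 4, 5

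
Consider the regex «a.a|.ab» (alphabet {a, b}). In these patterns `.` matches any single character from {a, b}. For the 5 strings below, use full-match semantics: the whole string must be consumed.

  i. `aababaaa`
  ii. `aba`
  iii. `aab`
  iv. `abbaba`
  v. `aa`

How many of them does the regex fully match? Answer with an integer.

2

i → no match
ii → match
iii → match
iv → no match
v → no match
Total matched: 2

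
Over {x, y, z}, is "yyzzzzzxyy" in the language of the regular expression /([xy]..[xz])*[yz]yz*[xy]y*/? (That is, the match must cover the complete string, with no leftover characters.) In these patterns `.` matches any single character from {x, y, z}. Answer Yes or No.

Yes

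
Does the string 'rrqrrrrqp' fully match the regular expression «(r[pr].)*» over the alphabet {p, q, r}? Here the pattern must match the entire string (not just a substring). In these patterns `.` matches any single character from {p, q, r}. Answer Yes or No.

No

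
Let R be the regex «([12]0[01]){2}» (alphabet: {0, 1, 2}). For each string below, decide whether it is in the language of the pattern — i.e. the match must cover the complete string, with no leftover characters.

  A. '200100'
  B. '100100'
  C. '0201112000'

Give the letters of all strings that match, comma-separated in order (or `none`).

A → match
B → match
C → no match

A, B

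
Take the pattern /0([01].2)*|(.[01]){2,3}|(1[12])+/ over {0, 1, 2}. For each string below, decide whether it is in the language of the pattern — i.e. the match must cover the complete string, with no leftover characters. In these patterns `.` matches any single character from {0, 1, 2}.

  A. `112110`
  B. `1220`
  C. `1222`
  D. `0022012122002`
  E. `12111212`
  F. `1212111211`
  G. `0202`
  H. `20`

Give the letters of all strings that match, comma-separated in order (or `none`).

A → match
B → no match
C → no match
D → match
E → match
F → match
G → no match
H → no match

A, D, E, F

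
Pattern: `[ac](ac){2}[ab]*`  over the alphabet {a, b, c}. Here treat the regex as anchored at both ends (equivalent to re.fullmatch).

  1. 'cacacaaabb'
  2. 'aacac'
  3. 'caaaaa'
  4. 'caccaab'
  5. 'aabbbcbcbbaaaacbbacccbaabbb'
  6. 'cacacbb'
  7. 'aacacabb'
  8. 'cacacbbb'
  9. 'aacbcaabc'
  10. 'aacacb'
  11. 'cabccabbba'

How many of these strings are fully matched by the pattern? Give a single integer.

1 → match
2 → match
3 → no match
4 → no match
5 → no match
6 → match
7 → match
8 → match
9 → no match
10 → match
11 → no match
Total matched: 6

6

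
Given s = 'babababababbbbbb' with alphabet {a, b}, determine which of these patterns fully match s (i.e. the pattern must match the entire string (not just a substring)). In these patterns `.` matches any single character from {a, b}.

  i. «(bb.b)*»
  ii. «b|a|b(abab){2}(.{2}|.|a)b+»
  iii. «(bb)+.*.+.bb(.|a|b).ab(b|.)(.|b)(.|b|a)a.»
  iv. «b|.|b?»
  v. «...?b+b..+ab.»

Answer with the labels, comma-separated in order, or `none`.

ii

i → no match
ii → match
iii → no match — must start with 'bb'
iv → no match
v → no match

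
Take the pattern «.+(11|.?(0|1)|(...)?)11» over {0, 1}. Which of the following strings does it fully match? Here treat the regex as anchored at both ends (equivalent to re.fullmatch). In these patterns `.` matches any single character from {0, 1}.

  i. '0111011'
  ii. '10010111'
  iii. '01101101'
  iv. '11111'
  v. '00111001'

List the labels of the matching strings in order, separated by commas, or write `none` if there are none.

i, ii, iv

i → match
ii → match
iii → no match — must end with '11'
iv → match
v → no match — must end with '11'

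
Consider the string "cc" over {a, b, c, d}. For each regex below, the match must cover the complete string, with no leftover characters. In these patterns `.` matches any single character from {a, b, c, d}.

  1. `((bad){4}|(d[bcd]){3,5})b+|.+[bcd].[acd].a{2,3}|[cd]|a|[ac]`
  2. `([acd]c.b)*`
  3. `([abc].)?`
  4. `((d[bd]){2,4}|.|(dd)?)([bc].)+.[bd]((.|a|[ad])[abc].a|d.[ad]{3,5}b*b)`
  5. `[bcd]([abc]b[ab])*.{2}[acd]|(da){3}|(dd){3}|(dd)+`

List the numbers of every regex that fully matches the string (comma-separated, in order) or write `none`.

3

1 → no match
2 → no match
3 → match
4 → no match
5 → no match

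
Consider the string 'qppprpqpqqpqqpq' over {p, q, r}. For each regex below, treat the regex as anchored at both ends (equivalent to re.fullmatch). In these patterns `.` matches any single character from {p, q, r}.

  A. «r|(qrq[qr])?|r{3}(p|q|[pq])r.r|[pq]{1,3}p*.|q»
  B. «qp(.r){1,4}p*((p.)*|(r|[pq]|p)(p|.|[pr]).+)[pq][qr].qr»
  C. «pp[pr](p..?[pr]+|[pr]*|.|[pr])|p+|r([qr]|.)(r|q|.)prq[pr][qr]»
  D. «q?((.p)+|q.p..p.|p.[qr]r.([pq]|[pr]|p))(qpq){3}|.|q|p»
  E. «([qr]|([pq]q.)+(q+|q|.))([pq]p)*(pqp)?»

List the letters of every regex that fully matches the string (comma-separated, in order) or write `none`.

A → no match
B → no match — must end with 'qr'
C → no match
D → match
E → no match

D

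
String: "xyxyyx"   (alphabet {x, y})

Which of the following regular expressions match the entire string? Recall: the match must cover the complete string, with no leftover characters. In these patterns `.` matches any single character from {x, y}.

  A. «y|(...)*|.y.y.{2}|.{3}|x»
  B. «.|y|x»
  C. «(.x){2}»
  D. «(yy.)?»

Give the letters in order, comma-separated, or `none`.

A

A → match
B → no match
C → no match
D → no match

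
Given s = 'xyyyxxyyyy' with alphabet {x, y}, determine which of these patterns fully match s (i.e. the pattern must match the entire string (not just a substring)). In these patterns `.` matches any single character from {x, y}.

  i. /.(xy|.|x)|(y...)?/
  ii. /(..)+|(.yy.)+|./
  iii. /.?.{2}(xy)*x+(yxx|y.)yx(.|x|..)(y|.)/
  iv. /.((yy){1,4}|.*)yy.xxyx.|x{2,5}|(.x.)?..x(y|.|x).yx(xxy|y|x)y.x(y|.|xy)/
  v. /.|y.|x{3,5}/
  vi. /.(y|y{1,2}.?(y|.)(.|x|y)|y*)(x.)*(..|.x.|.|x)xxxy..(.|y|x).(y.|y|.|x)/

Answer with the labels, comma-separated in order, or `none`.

ii

i → no match
ii → match
iii → no match
iv → no match
v → no match
vi → no match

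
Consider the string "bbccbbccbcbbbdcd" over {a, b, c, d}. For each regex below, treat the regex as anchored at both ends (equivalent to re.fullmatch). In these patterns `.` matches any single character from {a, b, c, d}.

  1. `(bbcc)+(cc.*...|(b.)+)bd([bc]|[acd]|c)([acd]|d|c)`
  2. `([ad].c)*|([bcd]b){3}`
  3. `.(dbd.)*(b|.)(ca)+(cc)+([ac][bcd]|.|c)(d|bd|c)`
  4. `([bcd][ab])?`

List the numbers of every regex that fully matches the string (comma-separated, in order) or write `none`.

1 → match
2 → no match
3 → no match
4 → no match

1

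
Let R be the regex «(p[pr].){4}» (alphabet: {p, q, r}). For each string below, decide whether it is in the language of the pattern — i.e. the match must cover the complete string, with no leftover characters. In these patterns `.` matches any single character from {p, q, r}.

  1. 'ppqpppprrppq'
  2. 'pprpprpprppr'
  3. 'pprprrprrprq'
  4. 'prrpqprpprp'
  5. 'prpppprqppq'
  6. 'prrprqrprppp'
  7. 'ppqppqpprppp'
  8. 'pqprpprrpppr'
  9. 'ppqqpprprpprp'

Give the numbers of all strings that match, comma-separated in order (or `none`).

1 → match
2 → match
3 → match
4 → no match
5 → no match
6 → no match
7 → match
8 → no match
9 → no match

1, 2, 3, 7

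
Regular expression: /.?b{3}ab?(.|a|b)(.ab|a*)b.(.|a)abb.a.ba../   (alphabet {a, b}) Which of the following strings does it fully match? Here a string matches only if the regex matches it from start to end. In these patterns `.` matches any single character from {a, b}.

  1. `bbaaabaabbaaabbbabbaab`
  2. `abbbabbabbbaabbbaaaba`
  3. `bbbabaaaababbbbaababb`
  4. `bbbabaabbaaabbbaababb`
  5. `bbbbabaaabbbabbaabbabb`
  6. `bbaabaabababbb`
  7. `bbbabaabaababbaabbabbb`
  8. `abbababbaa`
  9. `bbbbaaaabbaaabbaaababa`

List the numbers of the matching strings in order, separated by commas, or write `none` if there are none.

1 → no match
2 → no match
3 → no match
4 → match
5 → match
6 → no match
7 → no match
8. `abbababbaa` → no match
9 → match

4, 5, 9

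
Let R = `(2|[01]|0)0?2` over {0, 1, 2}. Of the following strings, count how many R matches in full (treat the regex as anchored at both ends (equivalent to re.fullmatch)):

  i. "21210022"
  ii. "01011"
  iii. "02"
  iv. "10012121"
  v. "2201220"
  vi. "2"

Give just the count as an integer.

i → no match
ii → no match — must end with "2"
iii → match
iv → no match — must end with "2"
v → no match — must end with "2"
vi → no match
Total matched: 1

1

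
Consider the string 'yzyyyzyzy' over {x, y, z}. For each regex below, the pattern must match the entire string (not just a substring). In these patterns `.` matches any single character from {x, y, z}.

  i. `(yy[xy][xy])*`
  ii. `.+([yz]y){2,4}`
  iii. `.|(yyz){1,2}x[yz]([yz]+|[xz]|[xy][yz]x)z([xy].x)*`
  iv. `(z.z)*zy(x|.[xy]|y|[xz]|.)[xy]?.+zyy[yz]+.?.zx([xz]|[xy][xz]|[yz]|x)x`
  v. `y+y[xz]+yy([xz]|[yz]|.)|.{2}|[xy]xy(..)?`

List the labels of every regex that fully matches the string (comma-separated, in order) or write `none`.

i → no match
ii → match
iii → no match
iv → no match — must end with 'x'
v → no match

ii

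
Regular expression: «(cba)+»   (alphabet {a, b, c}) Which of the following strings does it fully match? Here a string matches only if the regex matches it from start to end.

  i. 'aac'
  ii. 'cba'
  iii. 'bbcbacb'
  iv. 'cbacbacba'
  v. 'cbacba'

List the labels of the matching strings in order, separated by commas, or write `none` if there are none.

i → no match — must start with 'cba'
ii → match
iii → no match — must start with 'cba'
iv → match
v → match

ii, iv, v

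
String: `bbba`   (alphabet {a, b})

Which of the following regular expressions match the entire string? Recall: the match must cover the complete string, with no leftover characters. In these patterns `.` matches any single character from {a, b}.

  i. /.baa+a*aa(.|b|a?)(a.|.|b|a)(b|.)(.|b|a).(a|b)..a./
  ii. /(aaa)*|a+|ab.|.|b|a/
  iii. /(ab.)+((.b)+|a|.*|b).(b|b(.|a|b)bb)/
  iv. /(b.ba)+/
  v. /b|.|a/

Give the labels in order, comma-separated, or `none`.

i → no match
ii → no match
iii → no match — must start with `ab`
iv → match
v → no match

iv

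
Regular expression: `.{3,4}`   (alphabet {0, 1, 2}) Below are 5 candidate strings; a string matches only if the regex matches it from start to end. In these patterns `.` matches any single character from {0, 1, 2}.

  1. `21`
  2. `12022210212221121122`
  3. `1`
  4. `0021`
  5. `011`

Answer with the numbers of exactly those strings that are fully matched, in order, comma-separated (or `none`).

1 → no match
2 → no match
3 → no match
4 → match
5 → match

4, 5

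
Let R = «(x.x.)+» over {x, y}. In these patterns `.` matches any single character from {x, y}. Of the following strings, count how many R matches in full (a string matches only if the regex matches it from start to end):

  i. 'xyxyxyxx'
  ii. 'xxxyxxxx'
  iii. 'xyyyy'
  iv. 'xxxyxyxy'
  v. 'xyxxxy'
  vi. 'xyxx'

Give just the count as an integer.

i → match
ii → match
iii → no match
iv → match
v → no match
vi → match
Total matched: 4

4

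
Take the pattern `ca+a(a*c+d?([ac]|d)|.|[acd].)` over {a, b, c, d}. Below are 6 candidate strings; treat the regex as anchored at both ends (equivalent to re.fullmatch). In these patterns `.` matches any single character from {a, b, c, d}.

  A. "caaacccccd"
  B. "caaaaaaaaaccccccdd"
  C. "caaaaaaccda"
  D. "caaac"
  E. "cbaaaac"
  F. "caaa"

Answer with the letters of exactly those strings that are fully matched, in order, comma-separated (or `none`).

A, B, C, D, F

A → match
B → match
C → match
D → match
E → no match — must start with "ca"
F → match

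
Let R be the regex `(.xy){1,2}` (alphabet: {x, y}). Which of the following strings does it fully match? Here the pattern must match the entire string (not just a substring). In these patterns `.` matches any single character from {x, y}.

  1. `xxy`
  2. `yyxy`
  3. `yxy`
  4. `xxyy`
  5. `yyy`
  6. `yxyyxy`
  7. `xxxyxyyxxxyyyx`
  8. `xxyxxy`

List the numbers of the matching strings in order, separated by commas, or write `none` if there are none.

1 → match
2 → no match
3 → match
4 → no match — must end with `xy`
5 → no match — must end with `xy`
6 → match
7 → no match — must end with `xy`
8 → match

1, 3, 6, 8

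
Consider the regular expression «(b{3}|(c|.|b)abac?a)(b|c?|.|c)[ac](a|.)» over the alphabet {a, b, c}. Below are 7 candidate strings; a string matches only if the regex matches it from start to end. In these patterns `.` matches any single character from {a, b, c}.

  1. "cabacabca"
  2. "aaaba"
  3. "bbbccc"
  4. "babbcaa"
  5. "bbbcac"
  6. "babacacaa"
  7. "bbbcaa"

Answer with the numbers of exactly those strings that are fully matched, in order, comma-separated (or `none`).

1. "cabacabca" → match
2. "aaaba" → no match
3. "bbbccc" → match
4. "babbcaa" → no match
5. "bbbcac" → match
6. "babacacaa" → match
7. "bbbcaa" → match

1, 3, 5, 6, 7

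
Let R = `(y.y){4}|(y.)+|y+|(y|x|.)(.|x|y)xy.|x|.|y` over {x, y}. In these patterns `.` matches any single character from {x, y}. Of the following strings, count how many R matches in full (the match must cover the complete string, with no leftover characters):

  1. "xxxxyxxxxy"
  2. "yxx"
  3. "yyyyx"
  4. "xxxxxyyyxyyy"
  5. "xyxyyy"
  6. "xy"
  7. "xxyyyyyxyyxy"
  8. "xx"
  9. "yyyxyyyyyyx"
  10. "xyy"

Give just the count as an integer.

0

1 → no match
2 → no match
3 → no match
4 → no match
5 → no match
6 → no match
7 → no match
8 → no match
9 → no match
10 → no match
Total matched: 0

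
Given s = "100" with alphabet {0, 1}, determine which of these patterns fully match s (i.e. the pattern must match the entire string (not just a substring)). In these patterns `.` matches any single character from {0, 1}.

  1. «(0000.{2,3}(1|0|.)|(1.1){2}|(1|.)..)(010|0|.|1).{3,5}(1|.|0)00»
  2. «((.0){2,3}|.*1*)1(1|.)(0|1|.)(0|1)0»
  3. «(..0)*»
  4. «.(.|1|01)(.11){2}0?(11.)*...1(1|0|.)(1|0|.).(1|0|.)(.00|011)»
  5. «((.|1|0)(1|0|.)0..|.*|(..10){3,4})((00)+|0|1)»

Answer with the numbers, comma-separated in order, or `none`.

3, 5

1 → no match
2 → no match
3 → match
4 → no match
5 → match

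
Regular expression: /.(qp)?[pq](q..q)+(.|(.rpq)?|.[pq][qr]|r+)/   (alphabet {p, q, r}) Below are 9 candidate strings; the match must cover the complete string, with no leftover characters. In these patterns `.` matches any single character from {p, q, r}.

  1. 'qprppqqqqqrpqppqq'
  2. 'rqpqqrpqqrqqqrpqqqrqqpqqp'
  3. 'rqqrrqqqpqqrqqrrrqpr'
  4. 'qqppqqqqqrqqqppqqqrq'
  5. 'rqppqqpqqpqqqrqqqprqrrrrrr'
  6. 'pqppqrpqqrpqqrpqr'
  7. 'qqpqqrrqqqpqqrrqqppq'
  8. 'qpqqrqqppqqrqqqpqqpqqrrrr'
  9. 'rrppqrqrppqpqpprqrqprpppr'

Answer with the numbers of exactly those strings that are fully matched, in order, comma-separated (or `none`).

1 → no match
2 → match
3 → no match
4 → match
5 → match
6 → match
7 → match
8 → no match
9 → no match

2, 4, 5, 6, 7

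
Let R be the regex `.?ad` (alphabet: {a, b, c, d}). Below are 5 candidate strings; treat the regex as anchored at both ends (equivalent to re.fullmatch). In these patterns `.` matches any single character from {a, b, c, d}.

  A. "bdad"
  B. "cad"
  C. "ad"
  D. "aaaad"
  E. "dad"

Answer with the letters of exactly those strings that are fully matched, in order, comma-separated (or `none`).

A → no match
B → match
C → match
D → no match
E → match

B, C, E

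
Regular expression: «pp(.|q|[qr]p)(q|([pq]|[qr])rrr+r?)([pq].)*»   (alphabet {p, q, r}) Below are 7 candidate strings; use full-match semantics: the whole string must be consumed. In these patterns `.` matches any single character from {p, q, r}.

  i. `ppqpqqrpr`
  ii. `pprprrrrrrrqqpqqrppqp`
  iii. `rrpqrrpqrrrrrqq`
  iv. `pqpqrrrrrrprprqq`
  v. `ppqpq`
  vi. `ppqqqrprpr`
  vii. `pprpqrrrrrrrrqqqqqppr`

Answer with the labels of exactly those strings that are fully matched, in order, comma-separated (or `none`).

i, ii, v, vi, vii

i. `ppqpqqrpr` → match
ii → match
iii → no match — must start with `pp`
iv → no match — must start with `pp`
v. `ppqpq` → match
vi. `ppqqqrprpr` → match
vii → match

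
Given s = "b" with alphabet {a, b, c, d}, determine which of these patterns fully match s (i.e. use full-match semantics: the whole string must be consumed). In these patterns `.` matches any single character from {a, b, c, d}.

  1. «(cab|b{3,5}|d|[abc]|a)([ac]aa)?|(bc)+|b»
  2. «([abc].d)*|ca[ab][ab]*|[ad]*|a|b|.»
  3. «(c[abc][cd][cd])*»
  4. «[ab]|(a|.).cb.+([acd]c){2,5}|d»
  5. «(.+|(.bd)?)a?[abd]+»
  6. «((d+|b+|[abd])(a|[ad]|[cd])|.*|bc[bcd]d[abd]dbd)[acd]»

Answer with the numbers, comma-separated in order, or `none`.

1, 2, 4, 5

1 → match
2 → match
3 → no match
4 → match
5 → match
6 → no match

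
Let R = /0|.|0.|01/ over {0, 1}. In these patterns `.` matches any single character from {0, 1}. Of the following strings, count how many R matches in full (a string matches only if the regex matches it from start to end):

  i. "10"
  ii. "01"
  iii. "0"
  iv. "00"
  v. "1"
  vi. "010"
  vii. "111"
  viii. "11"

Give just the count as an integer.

4

i → no match
ii → match
iii → match
iv → match
v → match
vi → no match
vii → no match
viii → no match
Total matched: 4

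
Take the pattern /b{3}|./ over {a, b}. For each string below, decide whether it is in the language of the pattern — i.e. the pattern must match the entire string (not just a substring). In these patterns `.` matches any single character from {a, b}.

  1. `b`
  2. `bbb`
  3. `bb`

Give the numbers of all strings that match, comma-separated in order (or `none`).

1. `b` → match
2. `bbb` → match
3. `bb` → no match

1, 2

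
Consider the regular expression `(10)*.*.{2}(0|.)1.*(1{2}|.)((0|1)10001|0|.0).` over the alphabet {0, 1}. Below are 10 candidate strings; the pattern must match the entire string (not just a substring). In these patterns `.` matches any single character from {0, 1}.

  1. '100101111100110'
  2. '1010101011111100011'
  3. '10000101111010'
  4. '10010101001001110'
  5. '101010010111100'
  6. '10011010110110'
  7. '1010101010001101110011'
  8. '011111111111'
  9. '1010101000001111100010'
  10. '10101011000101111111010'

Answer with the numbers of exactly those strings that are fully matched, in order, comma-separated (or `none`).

1 → no match
2 → match
3 → no match
4 → no match
5 → match
6 → no match
7 → no match
8. '011111111111' → no match
9 → match
10 → no match

2, 5, 9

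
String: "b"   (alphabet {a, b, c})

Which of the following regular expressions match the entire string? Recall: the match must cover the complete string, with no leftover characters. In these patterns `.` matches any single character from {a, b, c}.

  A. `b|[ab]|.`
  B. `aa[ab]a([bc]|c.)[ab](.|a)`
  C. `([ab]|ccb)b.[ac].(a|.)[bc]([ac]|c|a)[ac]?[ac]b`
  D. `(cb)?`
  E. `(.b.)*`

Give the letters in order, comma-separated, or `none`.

A

A → match
B → no match — must start with "aa"
C → no match
D → no match
E → no match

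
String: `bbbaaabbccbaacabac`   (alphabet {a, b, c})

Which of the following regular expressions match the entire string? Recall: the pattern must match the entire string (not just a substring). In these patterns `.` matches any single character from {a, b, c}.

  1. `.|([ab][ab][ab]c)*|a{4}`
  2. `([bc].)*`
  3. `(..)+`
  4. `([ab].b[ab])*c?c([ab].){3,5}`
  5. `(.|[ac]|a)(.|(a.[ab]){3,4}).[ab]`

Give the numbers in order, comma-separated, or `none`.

1 → no match
2 → no match
3 → match
4 → match
5 → no match

3, 4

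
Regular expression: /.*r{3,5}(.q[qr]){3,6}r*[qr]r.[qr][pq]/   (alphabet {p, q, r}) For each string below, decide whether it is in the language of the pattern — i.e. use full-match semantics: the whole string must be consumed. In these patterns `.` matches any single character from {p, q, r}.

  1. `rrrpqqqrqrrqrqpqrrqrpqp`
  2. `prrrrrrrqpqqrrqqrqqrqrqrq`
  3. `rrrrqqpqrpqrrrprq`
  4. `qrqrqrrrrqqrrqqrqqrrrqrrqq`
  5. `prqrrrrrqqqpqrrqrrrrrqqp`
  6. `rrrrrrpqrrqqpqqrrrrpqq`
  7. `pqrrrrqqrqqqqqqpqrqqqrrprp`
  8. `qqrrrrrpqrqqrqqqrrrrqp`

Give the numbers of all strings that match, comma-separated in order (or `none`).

3, 4, 5, 6, 7, 8

1 → no match
2 → no match
3 → match
4 → match
5 → match
6 → match
7 → match
8 → match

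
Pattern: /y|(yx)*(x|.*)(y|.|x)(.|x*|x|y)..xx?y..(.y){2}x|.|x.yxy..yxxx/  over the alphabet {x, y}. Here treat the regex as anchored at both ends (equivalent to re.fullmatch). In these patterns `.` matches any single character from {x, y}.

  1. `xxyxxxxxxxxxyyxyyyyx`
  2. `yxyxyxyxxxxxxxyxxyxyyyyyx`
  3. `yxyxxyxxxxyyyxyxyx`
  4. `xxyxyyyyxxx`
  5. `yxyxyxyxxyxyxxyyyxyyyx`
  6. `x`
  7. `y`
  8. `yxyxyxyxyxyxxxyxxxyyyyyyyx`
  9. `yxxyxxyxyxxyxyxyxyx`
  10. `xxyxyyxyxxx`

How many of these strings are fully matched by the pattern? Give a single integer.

1 → match
2 → match
3 → match
4 → match
5 → match
6 → match
7 → match
8 → match
9 → match
10 → match
Total matched: 10

10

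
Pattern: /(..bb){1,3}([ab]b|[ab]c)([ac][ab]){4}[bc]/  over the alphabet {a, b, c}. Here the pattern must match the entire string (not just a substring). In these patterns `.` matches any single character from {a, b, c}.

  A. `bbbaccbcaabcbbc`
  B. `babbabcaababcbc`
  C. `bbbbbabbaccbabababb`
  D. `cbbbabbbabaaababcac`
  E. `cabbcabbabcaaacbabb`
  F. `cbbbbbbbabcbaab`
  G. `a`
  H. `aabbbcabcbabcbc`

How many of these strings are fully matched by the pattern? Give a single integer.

A → no match
B → match
C → match
D → match
E → match
F → no match
G → no match
H → match
Total matched: 5

5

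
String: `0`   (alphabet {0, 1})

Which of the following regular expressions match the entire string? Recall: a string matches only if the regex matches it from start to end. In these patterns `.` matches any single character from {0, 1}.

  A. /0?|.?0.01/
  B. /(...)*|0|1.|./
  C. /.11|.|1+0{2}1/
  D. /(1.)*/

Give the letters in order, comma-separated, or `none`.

A, B, C

A → match
B → match
C → match
D → no match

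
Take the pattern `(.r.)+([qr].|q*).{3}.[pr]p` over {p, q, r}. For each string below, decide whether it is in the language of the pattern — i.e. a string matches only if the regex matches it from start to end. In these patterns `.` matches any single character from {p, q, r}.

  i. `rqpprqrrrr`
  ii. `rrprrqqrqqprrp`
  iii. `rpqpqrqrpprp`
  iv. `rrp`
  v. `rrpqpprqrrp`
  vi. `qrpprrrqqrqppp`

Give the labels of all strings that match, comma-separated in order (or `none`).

ii, v, vi

i → no match — must end with `p`
ii → match
iii → no match
iv → no match
v → match
vi → match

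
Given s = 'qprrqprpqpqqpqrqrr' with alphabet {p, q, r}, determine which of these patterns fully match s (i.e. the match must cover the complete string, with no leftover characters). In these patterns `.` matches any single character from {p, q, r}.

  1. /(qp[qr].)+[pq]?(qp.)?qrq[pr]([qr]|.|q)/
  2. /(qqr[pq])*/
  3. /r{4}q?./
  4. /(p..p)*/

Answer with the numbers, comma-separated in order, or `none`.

1

1 → match
2 → no match
3 → no match — must start with 'r'
4 → no match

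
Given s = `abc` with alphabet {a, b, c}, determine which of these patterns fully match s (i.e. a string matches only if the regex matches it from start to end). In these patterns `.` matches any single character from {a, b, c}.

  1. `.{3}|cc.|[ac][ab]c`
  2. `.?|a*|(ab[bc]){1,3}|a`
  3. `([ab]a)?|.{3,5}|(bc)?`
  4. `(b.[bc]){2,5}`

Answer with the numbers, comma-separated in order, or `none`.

1 → match
2 → match
3 → match
4 → no match — must start with `b`

1, 2, 3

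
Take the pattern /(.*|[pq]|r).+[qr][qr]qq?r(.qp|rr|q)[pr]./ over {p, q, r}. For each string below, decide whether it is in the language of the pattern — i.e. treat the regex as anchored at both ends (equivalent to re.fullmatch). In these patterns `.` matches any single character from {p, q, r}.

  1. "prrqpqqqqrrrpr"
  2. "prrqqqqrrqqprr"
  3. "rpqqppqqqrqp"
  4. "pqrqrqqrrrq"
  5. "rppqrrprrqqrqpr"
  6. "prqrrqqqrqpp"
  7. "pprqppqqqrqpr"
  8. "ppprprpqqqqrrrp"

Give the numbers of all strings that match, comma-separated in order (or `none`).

1 → match
2 → no match
3 → no match
4 → no match
5 → match
6 → match
7 → match
8 → no match

1, 5, 6, 7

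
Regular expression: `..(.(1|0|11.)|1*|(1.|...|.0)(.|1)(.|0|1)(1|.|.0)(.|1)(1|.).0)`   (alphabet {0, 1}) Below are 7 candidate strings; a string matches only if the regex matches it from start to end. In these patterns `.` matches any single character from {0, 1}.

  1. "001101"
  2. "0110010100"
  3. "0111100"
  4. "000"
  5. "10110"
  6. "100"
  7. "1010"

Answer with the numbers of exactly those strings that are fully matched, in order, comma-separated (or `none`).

1. "001101" → no match
2. "0110010100" → no match
3. "0111100" → no match
4. "000" → no match
5. "10110" → no match
6. "100" → no match
7. "1010" → match

7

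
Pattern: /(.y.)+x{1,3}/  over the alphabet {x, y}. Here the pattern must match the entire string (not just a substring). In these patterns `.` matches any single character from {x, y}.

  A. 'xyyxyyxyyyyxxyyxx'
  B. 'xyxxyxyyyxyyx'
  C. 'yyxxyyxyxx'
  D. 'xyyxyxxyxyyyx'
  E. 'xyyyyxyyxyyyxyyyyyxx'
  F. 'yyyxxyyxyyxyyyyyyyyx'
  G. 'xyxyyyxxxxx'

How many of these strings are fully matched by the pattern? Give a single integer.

A → match
B → match
C → match
D → match
E → match
F → no match
G → no match
Total matched: 5

5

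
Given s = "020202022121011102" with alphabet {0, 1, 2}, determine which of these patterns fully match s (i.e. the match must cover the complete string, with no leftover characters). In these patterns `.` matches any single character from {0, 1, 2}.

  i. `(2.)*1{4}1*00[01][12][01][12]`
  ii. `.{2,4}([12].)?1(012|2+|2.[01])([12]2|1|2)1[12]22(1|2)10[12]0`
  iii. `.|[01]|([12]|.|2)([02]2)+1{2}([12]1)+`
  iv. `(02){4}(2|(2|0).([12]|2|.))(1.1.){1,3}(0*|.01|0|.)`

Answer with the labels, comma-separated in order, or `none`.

i → no match
ii → no match — must end with "0"
iii → no match
iv → match

iv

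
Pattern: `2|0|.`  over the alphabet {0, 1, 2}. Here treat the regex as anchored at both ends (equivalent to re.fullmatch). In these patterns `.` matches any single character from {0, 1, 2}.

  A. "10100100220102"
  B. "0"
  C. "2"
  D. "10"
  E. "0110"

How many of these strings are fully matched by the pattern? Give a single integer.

A → no match
B → match
C → match
D → no match
E → no match
Total matched: 2

2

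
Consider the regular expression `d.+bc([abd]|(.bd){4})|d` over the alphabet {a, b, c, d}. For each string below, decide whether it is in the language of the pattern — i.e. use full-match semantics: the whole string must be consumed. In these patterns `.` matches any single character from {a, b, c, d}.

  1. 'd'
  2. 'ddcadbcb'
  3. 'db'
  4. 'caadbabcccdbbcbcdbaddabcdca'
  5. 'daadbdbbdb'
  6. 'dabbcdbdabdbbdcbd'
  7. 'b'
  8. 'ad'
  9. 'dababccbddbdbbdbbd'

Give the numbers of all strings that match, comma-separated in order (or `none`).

1, 2, 6, 9

1. 'd' → match
2. 'ddcadbcb' → match
3. 'db' → no match
4 → no match — must start with 'd'
5. 'daadbdbbdb' → no match
6 → match
7. 'b' → no match — must start with 'd'
8. 'ad' → no match — must start with 'd'
9 → match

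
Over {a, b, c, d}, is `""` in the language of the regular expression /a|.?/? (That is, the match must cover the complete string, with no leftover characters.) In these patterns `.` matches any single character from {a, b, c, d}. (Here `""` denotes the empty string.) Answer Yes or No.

Yes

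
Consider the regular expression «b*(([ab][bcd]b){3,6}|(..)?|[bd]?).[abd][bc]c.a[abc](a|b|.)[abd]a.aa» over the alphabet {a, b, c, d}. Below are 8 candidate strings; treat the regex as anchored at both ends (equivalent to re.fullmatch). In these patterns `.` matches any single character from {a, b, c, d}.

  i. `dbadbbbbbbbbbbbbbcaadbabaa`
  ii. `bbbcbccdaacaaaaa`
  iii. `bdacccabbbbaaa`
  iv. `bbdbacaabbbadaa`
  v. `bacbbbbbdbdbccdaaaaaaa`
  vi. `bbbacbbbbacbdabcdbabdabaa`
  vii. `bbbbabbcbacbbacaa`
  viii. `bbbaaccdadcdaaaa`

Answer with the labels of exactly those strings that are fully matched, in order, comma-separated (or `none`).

i → no match
ii → match
iii → no match
iv → no match
v → no match
vi → no match
vii → match
viii → no match

ii, vii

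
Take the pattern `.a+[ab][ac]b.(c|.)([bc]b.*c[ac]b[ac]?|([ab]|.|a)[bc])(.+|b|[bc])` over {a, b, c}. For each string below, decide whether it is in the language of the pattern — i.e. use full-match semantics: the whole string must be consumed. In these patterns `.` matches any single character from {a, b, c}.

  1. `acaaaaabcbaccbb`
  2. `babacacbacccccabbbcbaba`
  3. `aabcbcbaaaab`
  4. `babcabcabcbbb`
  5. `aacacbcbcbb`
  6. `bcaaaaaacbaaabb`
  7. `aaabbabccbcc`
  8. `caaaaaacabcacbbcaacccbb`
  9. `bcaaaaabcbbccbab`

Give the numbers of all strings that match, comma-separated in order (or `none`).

1 → no match
2 → no match
3. `aabcbcbaaaab` → no match
4 → no match
5. `aacacbcbcbb` → no match
6 → no match
7. `aaabbabccbcc` → no match
8 → no match
9 → no match

none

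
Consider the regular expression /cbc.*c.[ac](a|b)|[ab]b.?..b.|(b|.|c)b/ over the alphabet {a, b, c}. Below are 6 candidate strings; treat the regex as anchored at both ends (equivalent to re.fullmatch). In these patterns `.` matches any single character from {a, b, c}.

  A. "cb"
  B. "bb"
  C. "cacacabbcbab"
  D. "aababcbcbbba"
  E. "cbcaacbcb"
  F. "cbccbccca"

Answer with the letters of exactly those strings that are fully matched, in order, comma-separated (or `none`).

A → match
B → match
C → no match
D → no match
E → match
F → match

A, B, E, F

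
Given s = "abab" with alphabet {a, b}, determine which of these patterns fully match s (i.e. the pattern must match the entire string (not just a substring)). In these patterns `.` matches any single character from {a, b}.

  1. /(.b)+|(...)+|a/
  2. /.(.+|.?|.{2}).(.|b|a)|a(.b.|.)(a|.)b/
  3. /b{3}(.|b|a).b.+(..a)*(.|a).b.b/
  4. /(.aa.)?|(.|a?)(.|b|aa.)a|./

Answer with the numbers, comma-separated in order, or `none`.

1 → match
2 → match
3 → no match — must start with "b"
4 → no match

1, 2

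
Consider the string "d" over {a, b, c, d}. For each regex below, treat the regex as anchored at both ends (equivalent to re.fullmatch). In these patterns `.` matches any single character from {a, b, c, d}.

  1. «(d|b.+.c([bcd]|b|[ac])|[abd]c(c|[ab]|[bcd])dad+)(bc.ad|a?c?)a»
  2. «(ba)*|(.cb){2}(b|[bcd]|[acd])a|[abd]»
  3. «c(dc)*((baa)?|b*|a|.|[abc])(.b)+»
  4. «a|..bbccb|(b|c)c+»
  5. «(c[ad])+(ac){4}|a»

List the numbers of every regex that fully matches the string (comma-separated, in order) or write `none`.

1 → no match — must end with "a"
2 → match
3 → no match — must start with "c"
4 → no match
5 → no match

2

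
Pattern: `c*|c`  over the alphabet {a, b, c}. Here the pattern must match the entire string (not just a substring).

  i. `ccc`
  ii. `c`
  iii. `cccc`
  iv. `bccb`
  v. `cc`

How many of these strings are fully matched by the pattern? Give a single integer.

4

i → match
ii → match
iii → match
iv → no match
v → match
Total matched: 4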